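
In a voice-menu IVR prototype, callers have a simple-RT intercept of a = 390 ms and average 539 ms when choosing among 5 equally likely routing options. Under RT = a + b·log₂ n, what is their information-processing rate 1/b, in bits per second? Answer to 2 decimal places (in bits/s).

b = (539 − 390)/log₂ 5 = 149/2.3219 = 64.171 ms per bit = 0.06417 s/bit; the reciprocal is 15.583 bits/s.

15.58 bits/s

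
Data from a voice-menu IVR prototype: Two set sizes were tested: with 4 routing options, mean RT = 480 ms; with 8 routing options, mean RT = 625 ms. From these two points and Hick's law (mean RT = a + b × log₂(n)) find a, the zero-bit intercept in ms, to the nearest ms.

190 ms

The slope on a log₂ axis is (625 − 480) / (3 − 2) = 145 ms/bit.
Intercept: a = 480 − 145·log₂(4) = 190.000 ms.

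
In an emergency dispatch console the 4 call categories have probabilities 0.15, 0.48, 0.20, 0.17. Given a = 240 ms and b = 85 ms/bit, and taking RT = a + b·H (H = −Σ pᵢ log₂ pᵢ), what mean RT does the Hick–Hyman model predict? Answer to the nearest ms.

395 ms

H = 0.15·log₂(1/0.15) + 0.48·log₂(1/0.48) + 0.20·log₂(1/0.20) + 0.17·log₂(1/0.17) = 1.8178 bits.
RT = 240 + 85 × 1.8178 = 394.51 ms.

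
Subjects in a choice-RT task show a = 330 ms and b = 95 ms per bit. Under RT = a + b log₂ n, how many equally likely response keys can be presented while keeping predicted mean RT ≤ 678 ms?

12

Information budget: (678 − 330)/95 = 3.6632 bits, so n ≤ 2^3.6632 = 12.668 → at most 12.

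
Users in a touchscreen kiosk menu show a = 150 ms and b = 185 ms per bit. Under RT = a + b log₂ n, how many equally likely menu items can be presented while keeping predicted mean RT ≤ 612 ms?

Set 150 + 185·log₂ n ≤ 612 → log₂ n ≤ (612 − 150)/185 = 2.4973.
So n ≤ 2^2.4973 = 5.646; the largest integer n is 5.

5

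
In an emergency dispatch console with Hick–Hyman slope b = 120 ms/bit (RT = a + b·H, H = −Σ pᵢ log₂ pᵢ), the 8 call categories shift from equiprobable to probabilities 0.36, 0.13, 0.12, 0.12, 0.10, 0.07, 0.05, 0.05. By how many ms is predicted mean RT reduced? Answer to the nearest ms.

38 ms

The RT saving is b·ΔH. Equiprobable H₀ = log₂(8) = 3.0000 bits; with the given probabilities H = 2.6803 bits.
b·(H₀ − H) = 120 × (3.0000 − 2.6803) = 38.36 ms.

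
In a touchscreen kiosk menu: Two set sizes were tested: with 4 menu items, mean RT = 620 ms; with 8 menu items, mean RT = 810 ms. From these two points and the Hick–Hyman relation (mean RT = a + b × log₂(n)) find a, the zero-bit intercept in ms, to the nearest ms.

The slope on a log₂ axis is (810 − 620) / (3 − 2) = 190 ms/bit.
a = RT₁ − b·log₂ n₁ = 620 − 190 × 2 = 240.000 ms.

240 ms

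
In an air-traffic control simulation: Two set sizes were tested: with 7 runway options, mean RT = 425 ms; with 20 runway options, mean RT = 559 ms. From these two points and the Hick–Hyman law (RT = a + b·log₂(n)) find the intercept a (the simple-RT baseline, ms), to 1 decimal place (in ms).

The slope on a log₂ axis is (559 − 425) / (4.3219 − 2.8074) = 88.474 ms/bit.
a = RT₁ − b·log₂ n₁ = 425 − 88.474 × 2.8074 = 176.623 ms.

176.6 ms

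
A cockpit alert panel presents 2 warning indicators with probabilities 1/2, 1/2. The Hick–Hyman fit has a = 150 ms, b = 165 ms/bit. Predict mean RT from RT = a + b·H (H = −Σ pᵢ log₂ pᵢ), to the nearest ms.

315 ms

Each term −pᵢ log₂ pᵢ: 0.5·1 + 0.5·1; summed, H = 1.000 bits.
Mean RT = a + bH = 150 + 165·1.000 = 315.00 ms.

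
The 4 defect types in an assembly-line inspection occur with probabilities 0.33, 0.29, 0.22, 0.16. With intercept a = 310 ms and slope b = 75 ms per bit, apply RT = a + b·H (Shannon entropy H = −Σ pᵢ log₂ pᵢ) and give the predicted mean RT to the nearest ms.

456 ms

Entropy contributions −pᵢ log₂ pᵢ: 0.5278, 0.5179, 0.4806, 0.4230; sum H = 1.9493 bits.
RT = a + bH = 310 + 75·1.9493 = 456.20 ms.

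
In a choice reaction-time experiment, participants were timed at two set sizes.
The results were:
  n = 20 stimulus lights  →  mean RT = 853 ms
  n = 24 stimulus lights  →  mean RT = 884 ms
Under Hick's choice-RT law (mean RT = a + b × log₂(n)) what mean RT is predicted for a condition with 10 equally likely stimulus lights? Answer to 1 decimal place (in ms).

Solve the two-equation system in a and b:
  b = (884 − 853) / (log₂ 24 − log₂ 20) = 31 / (4.5850 − 4.3219) = 117.855 ms/bit
  a = 853 − 117.855 × 4.3219 = 343.638 ms
Then RT(10) = 343.638 + 117.855 × log₂ 10 = 343.638 + 117.855 × 3.3219 ≈ 735.145 ms.

735.1 ms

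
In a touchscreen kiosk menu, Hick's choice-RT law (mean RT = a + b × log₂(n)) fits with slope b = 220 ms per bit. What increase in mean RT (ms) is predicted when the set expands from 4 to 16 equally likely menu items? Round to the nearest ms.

440 ms

ΔRT = (a + b log₂ n₂) − (a + b log₂ n₁) = b·(log₂ n₂ − log₂ n₁).
log₂(16) − log₂(4) = log₂(16/4) = log₂(4) = 2.
ΔRT = 220 × 2.0000 = 440.000 ms.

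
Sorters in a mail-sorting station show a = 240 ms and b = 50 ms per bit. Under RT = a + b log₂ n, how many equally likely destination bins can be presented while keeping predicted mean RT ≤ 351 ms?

50·log₂ n ≤ 351 − 240 = 111, giving log₂ n ≤ 2.2200 and n ≤ 4.659. The largest whole number is 4.

4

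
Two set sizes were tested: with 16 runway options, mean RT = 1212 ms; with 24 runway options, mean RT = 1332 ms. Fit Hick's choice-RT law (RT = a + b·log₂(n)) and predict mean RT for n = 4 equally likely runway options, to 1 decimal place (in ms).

Fit slope and intercept:
  b = (1332 − 1212) / (log₂ 24 − log₂ 16) = 120 / (4.5850 − 4) = 205.141 ms/bit
  a = 1212 − 205.141 × 4 = 391.435 ms
Then RT(4) = 391.435 + 205.141 × log₂ 4 = 391.435 + 205.141 × 2 ≈ 801.717 ms.

801.7 ms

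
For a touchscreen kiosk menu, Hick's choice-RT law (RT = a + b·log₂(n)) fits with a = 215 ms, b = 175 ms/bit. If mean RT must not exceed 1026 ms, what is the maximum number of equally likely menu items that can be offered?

175·log₂ n ≤ 1026 − 215 = 811, giving log₂ n ≤ 4.6343 and n ≤ 24.835. The largest whole number is 24.

24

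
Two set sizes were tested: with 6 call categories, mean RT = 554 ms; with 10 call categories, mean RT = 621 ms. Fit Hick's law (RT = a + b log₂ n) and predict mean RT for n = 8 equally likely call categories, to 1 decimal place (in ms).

591.7 ms

With log₂ n on the abscissa the relation is linear; from the two conditions:
  b = (621 − 554) / (log₂ 10 − log₂ 6) = 67 / (3.3219 − 2.5850) = 90.913 ms/bit
  a = 554 − 90.913 × 2.5850 = 318.992 ms
Then RT(8) = 318.992 + 90.913 × log₂ 8 = 318.992 + 90.913 × 3 ≈ 591.732 ms.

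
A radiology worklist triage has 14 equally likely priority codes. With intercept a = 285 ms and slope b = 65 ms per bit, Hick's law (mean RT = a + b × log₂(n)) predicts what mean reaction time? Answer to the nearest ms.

532 ms

log₂(14) = 3.8074 bits, so RT = 285 + 65 × 3.8074 ≈ 532.478 ms.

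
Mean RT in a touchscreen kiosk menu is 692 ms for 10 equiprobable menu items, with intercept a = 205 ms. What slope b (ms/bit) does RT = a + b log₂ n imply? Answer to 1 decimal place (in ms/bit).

146.6 ms/bit

log₂(10) = 3.3219 bits.
b = (RT − a)/log₂ n = (692 − 205) / 3.3219 = 146.602 ms/bit.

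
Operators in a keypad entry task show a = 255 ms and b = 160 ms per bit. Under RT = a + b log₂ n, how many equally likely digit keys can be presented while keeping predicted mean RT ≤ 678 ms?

6

160·log₂ n ≤ 678 − 255 = 423, giving log₂ n ≤ 2.6437 and n ≤ 6.250. The largest whole number is 6.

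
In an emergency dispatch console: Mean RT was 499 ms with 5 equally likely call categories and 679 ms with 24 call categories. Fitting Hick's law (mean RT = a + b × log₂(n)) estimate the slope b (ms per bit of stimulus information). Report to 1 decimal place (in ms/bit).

79.5 ms/bit

Slope: b = (679 − 499) / (log₂ 24 − log₂ 5) = 180/2.2630 = 79.539 ms/bit.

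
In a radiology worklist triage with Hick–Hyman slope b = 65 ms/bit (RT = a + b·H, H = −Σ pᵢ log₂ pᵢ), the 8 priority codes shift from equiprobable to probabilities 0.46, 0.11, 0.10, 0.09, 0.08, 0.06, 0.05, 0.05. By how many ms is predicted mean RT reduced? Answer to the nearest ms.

34 ms

Equiprobable entropy H₀ = log₂ 8 = 3.0000 bits.
Skewed entropy H = −Σ pᵢ log₂ pᵢ = 2.4777 bits.
ΔRT = b·(H₀ − H) = 65 × 0.5223 = 33.95 ms.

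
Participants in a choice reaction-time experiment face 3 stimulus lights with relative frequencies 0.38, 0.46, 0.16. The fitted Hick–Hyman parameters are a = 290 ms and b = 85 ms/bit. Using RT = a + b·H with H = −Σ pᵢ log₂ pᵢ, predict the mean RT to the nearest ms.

Entropy contributions −pᵢ log₂ pᵢ: 0.5305, 0.5153, 0.4230; sum H = 1.4688 bits.
RT = a + bH = 290 + 85·1.4688 = 414.85 ms.

415 ms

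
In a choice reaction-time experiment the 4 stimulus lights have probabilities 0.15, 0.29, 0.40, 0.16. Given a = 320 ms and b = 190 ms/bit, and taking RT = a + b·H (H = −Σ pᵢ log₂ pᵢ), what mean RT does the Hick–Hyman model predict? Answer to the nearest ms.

677 ms

H = 0.15·log₂(1/0.15) + 0.29·log₂(1/0.29) + 0.40·log₂(1/0.40) + 0.16·log₂(1/0.16) = 1.8802 bits.
RT = 320 + 190 × 1.8802 = 677.25 ms.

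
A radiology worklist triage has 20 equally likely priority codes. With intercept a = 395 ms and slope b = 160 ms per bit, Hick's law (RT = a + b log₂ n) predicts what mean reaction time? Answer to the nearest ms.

1087 ms

log₂(20) = 4.3219 bits, so RT = 395 + 160 × 4.3219 ≈ 1086.508 ms.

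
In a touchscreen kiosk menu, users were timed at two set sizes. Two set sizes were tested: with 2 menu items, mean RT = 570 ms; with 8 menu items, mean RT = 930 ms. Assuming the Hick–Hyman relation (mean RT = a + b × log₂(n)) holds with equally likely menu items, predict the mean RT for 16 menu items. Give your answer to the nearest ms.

Solve the two-equation system in a and b:
  b = (930 − 570) / (log₂ 8 − log₂ 2) = 360 / (3 − 1) = 180 ms/bit
  a = 570 − 180 × 1 = 390 ms
Then RT(16) = 390 + 180 × log₂ 16 = 390 + 180 × 4 ≈ 1110.000 ms.

1110 ms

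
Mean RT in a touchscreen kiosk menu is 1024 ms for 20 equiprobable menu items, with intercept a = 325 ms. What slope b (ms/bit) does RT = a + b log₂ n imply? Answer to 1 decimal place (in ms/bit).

161.7 ms/bit

b = (1024 − 325) / log₂(20) = 699 / 4.3219 = 161.733 ms/bit.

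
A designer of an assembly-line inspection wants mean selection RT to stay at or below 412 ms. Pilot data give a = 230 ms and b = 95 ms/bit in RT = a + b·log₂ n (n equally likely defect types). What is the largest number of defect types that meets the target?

3

Information budget: (412 − 230)/95 = 1.9158 bits, so n ≤ 2^1.9158 = 3.773 → at most 3.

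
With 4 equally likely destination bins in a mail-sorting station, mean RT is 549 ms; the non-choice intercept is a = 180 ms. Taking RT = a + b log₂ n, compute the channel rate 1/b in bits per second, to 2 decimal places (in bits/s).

5.42 bits/s

b = (549 − 180)/log₂ 4 = 369/2 = 184.500 ms per bit = 0.18450 s/bit; the reciprocal is 5.420 bits/s.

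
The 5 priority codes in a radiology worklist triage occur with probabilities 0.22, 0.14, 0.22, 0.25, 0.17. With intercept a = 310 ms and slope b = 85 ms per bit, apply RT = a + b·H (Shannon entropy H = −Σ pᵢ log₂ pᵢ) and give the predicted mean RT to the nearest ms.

H = 0.22·log₂(1/0.22) + 0.14·log₂(1/0.14) + 0.22·log₂(1/0.22) + 0.25·log₂(1/0.25) + 0.17·log₂(1/0.17) = 2.2928 bits.
RT = 310 + 85 × 2.2928 = 504.89 ms.

505 ms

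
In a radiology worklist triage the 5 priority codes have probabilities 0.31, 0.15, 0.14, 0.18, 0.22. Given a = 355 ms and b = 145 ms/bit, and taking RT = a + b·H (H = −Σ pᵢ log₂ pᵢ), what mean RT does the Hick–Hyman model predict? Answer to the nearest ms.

Entropy contributions −pᵢ log₂ pᵢ: 0.5238, 0.4105, 0.3971, 0.4453, 0.4806; sum H = 2.2573 bits.
RT = a + bH = 355 + 145·2.2573 = 682.31 ms.

682 ms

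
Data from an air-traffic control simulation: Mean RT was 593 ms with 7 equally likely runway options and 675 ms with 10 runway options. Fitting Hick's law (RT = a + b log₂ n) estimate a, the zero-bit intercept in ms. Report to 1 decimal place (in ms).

145.6 ms

The slope on a log₂ axis is (675 − 593) / (3.3219 − 2.8074) = 159.355 ms/bit.
Intercept: a = 593 − 159.355·log₂(7) = 145.633 ms.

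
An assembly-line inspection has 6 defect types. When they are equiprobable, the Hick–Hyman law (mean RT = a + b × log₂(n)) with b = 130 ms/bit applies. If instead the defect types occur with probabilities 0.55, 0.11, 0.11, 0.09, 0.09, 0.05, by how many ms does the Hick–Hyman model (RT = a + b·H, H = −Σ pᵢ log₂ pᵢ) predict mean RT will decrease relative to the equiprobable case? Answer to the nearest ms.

Equiprobable entropy H₀ = log₂ 6 = 2.5850 bits.
Skewed entropy H = −Σ pᵢ log₂ pᵢ = 2.0164 bits.
ΔRT = b·(H₀ − H) = 130 × 0.5686 = 73.92 ms.

74 ms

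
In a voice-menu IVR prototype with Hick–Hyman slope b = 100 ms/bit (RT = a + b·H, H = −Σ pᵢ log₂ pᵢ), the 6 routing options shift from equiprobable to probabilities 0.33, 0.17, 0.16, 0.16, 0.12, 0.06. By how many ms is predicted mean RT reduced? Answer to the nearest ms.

Equiprobable entropy H₀ = log₂ 6 = 2.5850 bits.
Skewed entropy H = −Σ pᵢ log₂ pᵢ = 2.4190 bits.
ΔRT = b·(H₀ − H) = 100 × 0.1659 = 16.59 ms.

17 ms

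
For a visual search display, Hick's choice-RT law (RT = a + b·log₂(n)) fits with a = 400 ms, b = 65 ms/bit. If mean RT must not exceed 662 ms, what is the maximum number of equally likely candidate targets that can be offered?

Information budget: (662 − 400)/65 = 4.0308 bits, so n ≤ 2^4.0308 = 16.345 → at most 16.

16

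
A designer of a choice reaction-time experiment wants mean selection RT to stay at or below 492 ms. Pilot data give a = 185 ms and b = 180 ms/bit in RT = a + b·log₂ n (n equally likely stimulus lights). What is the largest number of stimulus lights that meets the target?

180·log₂ n ≤ 492 − 185 = 307, giving log₂ n ≤ 1.7056 and n ≤ 3.262. The largest whole number is 3.

3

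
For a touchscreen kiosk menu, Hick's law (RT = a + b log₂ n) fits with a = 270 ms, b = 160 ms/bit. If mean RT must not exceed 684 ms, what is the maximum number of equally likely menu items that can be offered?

6

Information budget: (684 − 270)/160 = 2.5875 bits, so n ≤ 2^2.5875 = 6.011 → at most 6.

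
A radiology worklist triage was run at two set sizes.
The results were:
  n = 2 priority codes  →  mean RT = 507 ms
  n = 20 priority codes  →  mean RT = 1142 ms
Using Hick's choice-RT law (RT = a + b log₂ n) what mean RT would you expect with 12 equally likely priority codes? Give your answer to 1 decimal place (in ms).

Solve the two-equation system in a and b:
  b = (1142 − 507) / (log₂ 20 − log₂ 2) = 635 / (4.3219 − 1) = 191.154 ms/bit
  a = 507 − 191.154 × 1 = 315.846 ms
Then RT(12) = 315.846 + 191.154 × log₂ 12 = 315.846 + 191.154 × 3.5850 ≈ 1001.126 ms.

1001.1 ms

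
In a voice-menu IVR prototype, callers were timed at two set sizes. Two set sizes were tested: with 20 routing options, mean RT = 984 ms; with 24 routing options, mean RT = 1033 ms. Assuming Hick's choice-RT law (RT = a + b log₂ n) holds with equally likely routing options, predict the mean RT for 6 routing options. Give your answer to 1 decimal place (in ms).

660.4 ms

RT is linear in log₂ n, so two points fix the line:
  b = (1033 − 984) / (log₂ 24 − log₂ 20) = 49 / (4.5850 − 4.3219) = 186.287 ms/bit
  a = 984 − 186.287 × 4.3219 = 178.879 ms
Then RT(6) = 178.879 + 186.287 × log₂ 6 = 178.879 + 186.287 × 2.5850 ≈ 660.425 ms.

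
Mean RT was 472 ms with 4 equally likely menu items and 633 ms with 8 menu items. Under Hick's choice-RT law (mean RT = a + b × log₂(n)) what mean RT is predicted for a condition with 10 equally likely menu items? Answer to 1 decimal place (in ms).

684.8 ms

Fit slope and intercept:
  b = (633 − 472) / (log₂ 8 − log₂ 4) = 161 / (3 − 2) = 161.000 ms/bit
  a = 472 − 161.000 × 2 = 150.000 ms
Then RT(10) = 150.000 + 161.000 × log₂ 10 = 150.000 + 161.000 × 3.3219 ≈ 684.830 ms.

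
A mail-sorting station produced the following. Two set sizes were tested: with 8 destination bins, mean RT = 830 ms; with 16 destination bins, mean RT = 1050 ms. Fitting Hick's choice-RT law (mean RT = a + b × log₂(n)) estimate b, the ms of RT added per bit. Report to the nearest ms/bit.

Slope: b = (1050 − 830) / (log₂ 16 − log₂ 8) = 220/1.0000 = 220 ms/bit.

220 ms/bit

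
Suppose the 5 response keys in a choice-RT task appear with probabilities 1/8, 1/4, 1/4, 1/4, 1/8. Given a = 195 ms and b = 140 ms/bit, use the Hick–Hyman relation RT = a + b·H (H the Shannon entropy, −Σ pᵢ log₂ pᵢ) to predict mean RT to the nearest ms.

510 ms

H = −Σ pᵢ log₂ pᵢ = 0.125·3 + 0.25·2 + 0.25·2 + 0.25·2 + 0.125·3 = 2.250 bits.
RT = 195 + 140 × 2.250 = 510.00 ms.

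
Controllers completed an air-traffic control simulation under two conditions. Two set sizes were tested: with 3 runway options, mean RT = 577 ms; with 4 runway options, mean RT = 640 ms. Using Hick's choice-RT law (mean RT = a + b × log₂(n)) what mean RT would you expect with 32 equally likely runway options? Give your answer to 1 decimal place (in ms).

1095.4 ms

RT is linear in log₂ n, so two points fix the line:
  b = (640 − 577) / (log₂ 4 − log₂ 3) = 63 / (2 − 1.5850) = 151.794 ms/bit
  a = 577 − 151.794 × 1.5850 = 336.413 ms
Then RT(32) = 336.413 + 151.794 × log₂ 32 = 336.413 + 151.794 × 5 ≈ 1095.381 ms.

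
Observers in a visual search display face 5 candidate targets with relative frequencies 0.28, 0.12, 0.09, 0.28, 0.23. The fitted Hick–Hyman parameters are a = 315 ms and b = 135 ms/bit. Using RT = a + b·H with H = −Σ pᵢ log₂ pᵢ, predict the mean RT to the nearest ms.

611 ms

Entropy contributions −pᵢ log₂ pᵢ: 0.5142, 0.3671, 0.3127, 0.5142, 0.4877; sum H = 2.1958 bits.
RT = a + bH = 315 + 135·2.1958 = 611.44 ms.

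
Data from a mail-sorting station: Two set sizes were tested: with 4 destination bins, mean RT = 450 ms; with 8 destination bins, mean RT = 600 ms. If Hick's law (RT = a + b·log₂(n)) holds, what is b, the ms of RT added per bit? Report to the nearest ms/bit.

150 ms/bit

Slope: b = (600 − 450) / (log₂ 8 − log₂ 4) = 150/1.0000 = 150 ms/bit.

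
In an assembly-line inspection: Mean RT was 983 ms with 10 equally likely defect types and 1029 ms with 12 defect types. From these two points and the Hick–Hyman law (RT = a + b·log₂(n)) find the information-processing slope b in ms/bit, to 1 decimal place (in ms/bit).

Slope: b = (1029 − 983) / (log₂ 12 − log₂ 10) = 46/0.2630 = 174.882 ms/bit.

174.9 ms/bit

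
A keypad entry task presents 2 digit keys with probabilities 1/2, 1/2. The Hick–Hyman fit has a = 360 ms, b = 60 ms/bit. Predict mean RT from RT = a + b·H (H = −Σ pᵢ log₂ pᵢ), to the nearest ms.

H = −Σ pᵢ log₂ pᵢ = 0.5·1 + 0.5·1 = 1.000 bits.
RT = 360 + 60 × 1.000 = 420.00 ms.

420 ms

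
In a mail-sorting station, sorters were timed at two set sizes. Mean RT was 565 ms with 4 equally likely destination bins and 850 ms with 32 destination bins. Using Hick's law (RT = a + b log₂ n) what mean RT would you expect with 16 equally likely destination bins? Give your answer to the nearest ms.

With log₂ n on the abscissa the relation is linear; from the two conditions:
  b = (850 − 565) / (log₂ 32 − log₂ 4) = 285 / (5 − 2) = 95 ms/bit
  a = 565 − 95 × 2 = 375 ms
Then RT(16) = 375 + 95 × log₂ 16 = 375 + 95 × 4 ≈ 755.000 ms.

755 ms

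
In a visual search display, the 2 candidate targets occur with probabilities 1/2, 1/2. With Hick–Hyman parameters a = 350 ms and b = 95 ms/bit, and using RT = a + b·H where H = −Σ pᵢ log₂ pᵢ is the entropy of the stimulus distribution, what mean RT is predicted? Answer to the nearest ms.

H = −Σ pᵢ log₂ pᵢ = 0.5·1 + 0.5·1 = 1.000 bits.
RT = 350 + 95 × 1.000 = 445.00 ms.

445 ms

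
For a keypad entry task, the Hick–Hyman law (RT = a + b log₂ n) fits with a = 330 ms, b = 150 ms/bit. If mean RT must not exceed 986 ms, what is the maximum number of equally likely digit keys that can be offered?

Information budget: (986 − 330)/150 = 4.3733 bits, so n ≤ 2^4.3733 = 20.725 → at most 20.

20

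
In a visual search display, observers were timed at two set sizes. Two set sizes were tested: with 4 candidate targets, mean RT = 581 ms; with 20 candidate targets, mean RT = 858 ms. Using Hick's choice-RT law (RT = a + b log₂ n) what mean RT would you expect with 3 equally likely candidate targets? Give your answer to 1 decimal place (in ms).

Fit slope and intercept:
  b = (858 − 581) / (log₂ 20 − log₂ 4) = 277 / (4.3219 − 2) = 119.297 ms/bit
  a = 581 − 119.297 × 2 = 342.405 ms
Then RT(3) = 342.405 + 119.297 × log₂ 3 = 342.405 + 119.297 × 1.5850 ≈ 531.487 ms.

531.5 ms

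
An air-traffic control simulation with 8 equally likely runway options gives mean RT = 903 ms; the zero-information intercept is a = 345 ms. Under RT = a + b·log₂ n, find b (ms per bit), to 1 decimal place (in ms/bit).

186.0 ms/bit

log₂(8) = 3 bits.
b = (RT − a)/log₂ n = (903 − 345) / 3 = 186.000 ms/bit.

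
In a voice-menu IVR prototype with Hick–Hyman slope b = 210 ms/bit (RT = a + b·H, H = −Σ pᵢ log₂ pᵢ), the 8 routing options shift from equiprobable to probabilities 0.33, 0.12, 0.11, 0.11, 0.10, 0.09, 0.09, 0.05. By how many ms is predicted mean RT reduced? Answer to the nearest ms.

Equiprobable entropy H₀ = log₂ 8 = 3.0000 bits.
Skewed entropy H = −Σ pᵢ log₂ pᵢ = 2.7691 bits.
ΔRT = b·(H₀ − H) = 210 × 0.2309 = 48.50 ms.

48 ms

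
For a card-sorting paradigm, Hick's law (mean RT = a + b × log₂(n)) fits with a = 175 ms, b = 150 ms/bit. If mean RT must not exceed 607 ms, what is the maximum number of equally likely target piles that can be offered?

7

150·log₂ n ≤ 607 − 175 = 432, giving log₂ n ≤ 2.8800 and n ≤ 7.362. The largest whole number is 7.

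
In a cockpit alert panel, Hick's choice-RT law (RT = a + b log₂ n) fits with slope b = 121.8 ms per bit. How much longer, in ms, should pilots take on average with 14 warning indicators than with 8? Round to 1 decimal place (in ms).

98.3 ms

The intercept a cancels: ΔRT = b·(log₂ n₂ − log₂ n₁) = b·log₂(n₂/n₁).
log₂(14) − log₂(8) = 3.8074 − 3 = 0.8074.
ΔRT = 121.8 × 0.8074 = 98.336 ms.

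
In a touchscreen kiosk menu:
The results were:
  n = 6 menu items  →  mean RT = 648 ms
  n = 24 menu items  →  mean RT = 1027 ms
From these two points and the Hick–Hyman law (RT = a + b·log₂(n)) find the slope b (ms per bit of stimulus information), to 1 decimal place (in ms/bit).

The slope on a log₂ axis is (1027 − 648) / (4.5850 − 2.5850) = 189.500 ms/bit.

189.5 ms/bit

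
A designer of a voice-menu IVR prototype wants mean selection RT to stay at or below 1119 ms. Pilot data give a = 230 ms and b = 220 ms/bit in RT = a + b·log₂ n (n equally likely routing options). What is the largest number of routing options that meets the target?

Set 230 + 220·log₂ n ≤ 1119 → log₂ n ≤ (1119 − 230)/220 = 4.0409.
So n ≤ 2^4.0409 = 16.460; the largest integer n is 16.

16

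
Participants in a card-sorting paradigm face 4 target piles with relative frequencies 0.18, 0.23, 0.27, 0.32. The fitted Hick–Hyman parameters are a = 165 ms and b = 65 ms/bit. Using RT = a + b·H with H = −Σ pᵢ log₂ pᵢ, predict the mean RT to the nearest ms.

293 ms

H = 0.18·log₂(1/0.18) + 0.23·log₂(1/0.23) + 0.27·log₂(1/0.27) + 0.32·log₂(1/0.32) = 1.9690 bits.
RT = 165 + 65 × 1.9690 = 292.99 ms.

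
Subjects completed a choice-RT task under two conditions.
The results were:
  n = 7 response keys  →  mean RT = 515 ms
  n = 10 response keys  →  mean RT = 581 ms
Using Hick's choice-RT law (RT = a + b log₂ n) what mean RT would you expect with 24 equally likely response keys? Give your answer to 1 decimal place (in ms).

743.0 ms

RT is linear in log₂ n, so two points fix the line:
  b = (581 − 515) / (log₂ 10 − log₂ 7) = 66 / (3.3219 − 2.8074) = 128.262 ms/bit
  a = 515 − 128.262 × 2.8074 = 154.924 ms
Then RT(24) = 154.924 + 128.262 × log₂ 24 = 154.924 + 128.262 × 4.5850 ≈ 742.999 ms.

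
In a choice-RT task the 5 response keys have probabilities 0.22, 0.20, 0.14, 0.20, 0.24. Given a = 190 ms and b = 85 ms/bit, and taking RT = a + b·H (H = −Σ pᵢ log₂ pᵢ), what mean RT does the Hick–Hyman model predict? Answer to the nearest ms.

386 ms

Entropy contributions −pᵢ log₂ pᵢ: 0.4806, 0.4644, 0.3971, 0.4644, 0.4941; sum H = 2.3006 bits.
RT = a + bH = 190 + 85·2.3006 = 385.55 ms.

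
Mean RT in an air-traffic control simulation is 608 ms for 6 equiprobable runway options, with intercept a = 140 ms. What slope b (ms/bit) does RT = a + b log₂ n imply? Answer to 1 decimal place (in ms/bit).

181.0 ms/bit

6 alternatives carry log₂ 6 = 2.5850 bits; the choice cost is 608 − 140 = 468 ms, so b = 468/2.5850 = 181.047 ms/bit.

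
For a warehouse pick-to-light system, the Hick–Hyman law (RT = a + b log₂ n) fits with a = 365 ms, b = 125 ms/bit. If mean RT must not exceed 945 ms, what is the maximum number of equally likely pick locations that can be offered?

24

Set 365 + 125·log₂ n ≤ 945 → log₂ n ≤ (945 − 365)/125 = 4.6400.
So n ≤ 2^4.6400 = 24.933; the largest integer n is 24.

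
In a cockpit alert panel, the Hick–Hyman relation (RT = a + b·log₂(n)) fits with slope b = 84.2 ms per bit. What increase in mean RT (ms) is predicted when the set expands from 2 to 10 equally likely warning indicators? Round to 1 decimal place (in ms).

195.5 ms

Only the slope matters, since a is common to both: ΔRT = b·log₂(n₂/n₁).
log₂(10) − log₂(2) = 3.3219 − 1 = 2.3219.
ΔRT = 84.2 × 2.3219 = 195.506 ms.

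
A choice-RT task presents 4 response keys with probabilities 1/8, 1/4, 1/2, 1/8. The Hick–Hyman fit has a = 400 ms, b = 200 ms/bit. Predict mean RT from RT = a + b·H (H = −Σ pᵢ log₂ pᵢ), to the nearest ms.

H = −Σ pᵢ log₂ pᵢ = 0.125·3 + 0.25·2 + 0.5·1 + 0.125·3 = 1.750 bits.
RT = 400 + 200 × 1.750 = 750.00 ms.

750 ms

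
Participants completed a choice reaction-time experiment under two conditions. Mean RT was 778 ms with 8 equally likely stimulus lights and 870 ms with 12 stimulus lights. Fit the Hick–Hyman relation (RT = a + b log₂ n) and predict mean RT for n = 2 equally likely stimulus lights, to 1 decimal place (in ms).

With log₂ n on the abscissa the relation is linear; from the two conditions:
  b = (870 − 778) / (log₂ 12 − log₂ 8) = 92 / (3.5850 − 3) = 157.275 ms/bit
  a = 778 − 157.275 × 3 = 306.175 ms
Then RT(2) = 306.175 + 157.275 × log₂ 2 = 306.175 + 157.275 × 1 ≈ 463.450 ms.

463.4 ms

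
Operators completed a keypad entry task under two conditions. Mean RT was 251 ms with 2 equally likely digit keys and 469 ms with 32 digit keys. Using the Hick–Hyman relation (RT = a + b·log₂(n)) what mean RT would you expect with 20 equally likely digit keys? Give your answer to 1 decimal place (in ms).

With log₂ n on the abscissa the relation is linear; from the two conditions:
  b = (469 − 251) / (log₂ 32 − log₂ 2) = 218 / (5 − 1) = 54.500 ms/bit
  a = 251 − 54.500 × 1 = 196.500 ms
Then RT(20) = 196.500 + 54.500 × log₂ 20 = 196.500 + 54.500 × 4.3219 ≈ 432.045 ms.

432.0 ms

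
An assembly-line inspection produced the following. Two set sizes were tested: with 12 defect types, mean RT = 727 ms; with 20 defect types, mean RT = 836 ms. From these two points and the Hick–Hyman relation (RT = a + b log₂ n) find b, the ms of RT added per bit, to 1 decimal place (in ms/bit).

b = (RT₂ − RT₁)/(log₂ n₂ − log₂ n₁) = (836 − 727)/(4.3219 − 3.5850) = 147.904 ms/bit.

147.9 ms/bit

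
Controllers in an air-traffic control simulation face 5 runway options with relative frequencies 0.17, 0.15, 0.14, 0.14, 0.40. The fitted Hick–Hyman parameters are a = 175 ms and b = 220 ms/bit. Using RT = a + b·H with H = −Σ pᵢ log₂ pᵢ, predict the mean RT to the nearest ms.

Entropy contributions −pᵢ log₂ pᵢ: 0.4346, 0.4105, 0.3971, 0.3971, 0.5288; sum H = 2.1681 bits.
RT = a + bH = 175 + 220·2.1681 = 651.99 ms.

652 ms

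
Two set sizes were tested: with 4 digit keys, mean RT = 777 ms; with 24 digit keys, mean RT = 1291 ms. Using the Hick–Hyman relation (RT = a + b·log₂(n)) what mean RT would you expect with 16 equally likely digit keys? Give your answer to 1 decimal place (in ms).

1174.7 ms

RT is linear in log₂ n, so two points fix the line:
  b = (1291 − 777) / (log₂ 24 − log₂ 4) = 514 / (4.5850 − 2) = 198.842 ms/bit
  a = 777 − 198.842 × 2 = 379.315 ms
Then RT(16) = 379.315 + 198.842 × log₂ 16 = 379.315 + 198.842 × 4 ≈ 1174.685 ms.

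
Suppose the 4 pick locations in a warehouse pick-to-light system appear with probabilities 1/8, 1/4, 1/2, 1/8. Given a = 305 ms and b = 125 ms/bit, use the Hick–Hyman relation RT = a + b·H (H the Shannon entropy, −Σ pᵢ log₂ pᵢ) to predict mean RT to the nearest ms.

Each term −pᵢ log₂ pᵢ: 0.125·3 + 0.25·2 + 0.5·1 + 0.125·3; summed, H = 1.750 bits.
Mean RT = a + bH = 305 + 125·1.750 = 523.75 ms.

524 ms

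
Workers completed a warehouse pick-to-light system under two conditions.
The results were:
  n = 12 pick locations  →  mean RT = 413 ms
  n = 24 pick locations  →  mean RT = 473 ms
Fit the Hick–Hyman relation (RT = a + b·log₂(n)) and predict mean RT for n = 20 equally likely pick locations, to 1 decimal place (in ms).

With log₂ n on the abscissa the relation is linear; from the two conditions:
  b = (473 − 413) / (log₂ 24 − log₂ 12) = 60 / (4.5850 − 3.5850) = 60.000 ms/bit
  a = 413 − 60.000 × 3.5850 = 197.902 ms
Then RT(20) = 197.902 + 60.000 × log₂ 20 = 197.902 + 60.000 × 4.3219 ≈ 457.218 ms.

457.2 ms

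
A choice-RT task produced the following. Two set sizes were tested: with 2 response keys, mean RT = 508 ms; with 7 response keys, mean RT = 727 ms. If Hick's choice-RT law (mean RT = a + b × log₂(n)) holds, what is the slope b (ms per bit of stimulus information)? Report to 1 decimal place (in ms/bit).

b = (RT₂ − RT₁)/(log₂ n₂ − log₂ n₁) = (727 − 508)/(2.8074 − 1) = 121.172 ms/bit.

121.2 ms/bit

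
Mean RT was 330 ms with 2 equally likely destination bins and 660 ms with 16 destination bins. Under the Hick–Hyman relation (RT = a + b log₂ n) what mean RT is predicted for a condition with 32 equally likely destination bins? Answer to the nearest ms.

Fit slope and intercept:
  b = (660 − 330) / (log₂ 16 − log₂ 2) = 330 / (4 − 1) = 110 ms/bit
  a = 330 − 110 × 1 = 220 ms
Then RT(32) = 220 + 110 × log₂ 32 = 220 + 110 × 5 ≈ 770.000 ms.

770 ms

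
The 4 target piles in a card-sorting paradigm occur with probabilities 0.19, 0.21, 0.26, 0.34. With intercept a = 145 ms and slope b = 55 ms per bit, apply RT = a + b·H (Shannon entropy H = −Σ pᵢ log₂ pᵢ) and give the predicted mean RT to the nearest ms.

253 ms

Entropy contributions −pᵢ log₂ pᵢ: 0.4552, 0.4728, 0.5053, 0.5292; sum H = 1.9625 bits.
RT = a + bH = 145 + 55·1.9625 = 252.94 ms.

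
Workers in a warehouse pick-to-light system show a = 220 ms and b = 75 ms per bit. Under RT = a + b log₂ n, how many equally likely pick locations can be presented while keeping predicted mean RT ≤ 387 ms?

Information budget: (387 − 220)/75 = 2.2267 bits, so n ≤ 2^2.2267 = 4.681 → at most 4.

4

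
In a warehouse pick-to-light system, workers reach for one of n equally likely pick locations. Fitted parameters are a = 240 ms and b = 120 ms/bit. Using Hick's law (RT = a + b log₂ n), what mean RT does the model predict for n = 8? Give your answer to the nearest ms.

log₂(8) = 3 bits, so RT = 240 + 120 × 3 ≈ 600.000 ms.

600 ms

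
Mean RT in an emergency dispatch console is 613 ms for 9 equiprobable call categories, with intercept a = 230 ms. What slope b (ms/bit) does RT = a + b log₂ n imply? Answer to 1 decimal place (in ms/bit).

log₂(9) = 3.1699 bits.
b = (RT − a)/log₂ n = (613 − 230) / 3.1699 = 120.823 ms/bit.

120.8 ms/bit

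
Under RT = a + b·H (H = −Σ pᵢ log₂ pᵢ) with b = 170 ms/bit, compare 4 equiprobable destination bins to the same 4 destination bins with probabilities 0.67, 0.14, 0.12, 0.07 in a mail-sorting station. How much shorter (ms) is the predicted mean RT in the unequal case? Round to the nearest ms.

The RT saving is b·ΔH. Equiprobable H₀ = log₂(4) = 2.0000 bits; with the given probabilities H = 1.4198 bits.
b·(H₀ − H) = 170 × (2.0000 − 1.4198) = 98.63 ms.

99 ms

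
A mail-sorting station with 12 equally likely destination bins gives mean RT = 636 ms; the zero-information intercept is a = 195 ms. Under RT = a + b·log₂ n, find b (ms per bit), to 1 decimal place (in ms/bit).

b = (636 − 195) / log₂(12) = 441 / 3.5850 = 123.014 ms/bit.

123.0 ms/bit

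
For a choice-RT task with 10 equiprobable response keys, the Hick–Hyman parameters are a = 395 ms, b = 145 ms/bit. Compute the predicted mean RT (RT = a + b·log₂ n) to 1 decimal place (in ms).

log₂(10) = 3.3219 bits, so RT = 395 + 145 × 3.3219 ≈ 876.680 ms.

876.7 ms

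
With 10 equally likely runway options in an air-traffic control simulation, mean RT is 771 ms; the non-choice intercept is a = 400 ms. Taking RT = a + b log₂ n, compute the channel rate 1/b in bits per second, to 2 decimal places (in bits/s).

Choice component = 771 − 400 = 371 ms over log₂(10) = 3.3219 bits.
b = 371 / 3.3219 = 111.682 ms/bit, so 1/b = 8.954 bits/s.

8.95 bits/s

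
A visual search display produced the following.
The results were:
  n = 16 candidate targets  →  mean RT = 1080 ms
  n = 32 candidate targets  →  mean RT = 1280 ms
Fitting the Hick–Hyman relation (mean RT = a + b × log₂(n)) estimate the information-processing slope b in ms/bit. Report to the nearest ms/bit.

200 ms/bit

b = (RT₂ − RT₁)/(log₂ n₂ − log₂ n₁) = (1280 − 1080)/(5 − 4) = 200 ms/bit.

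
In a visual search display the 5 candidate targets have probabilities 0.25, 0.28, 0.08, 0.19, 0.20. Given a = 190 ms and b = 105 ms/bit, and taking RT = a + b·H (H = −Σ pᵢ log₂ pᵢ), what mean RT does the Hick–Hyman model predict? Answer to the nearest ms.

Entropy contributions −pᵢ log₂ pᵢ: 0.5000, 0.5142, 0.2915, 0.4552, 0.4644; sum H = 2.2253 bits.
RT = a + bH = 190 + 105·2.2253 = 423.66 ms.

424 ms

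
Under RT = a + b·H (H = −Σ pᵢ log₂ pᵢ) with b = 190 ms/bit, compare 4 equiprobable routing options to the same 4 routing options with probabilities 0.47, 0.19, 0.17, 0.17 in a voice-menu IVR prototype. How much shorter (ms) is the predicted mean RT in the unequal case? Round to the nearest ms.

31 ms

Equiprobable entropy H₀ = log₂ 4 = 2.0000 bits.
Skewed entropy H = −Σ pᵢ log₂ pᵢ = 1.8364 bits.
ΔRT = b·(H₀ − H) = 190 × 0.1636 = 31.09 ms.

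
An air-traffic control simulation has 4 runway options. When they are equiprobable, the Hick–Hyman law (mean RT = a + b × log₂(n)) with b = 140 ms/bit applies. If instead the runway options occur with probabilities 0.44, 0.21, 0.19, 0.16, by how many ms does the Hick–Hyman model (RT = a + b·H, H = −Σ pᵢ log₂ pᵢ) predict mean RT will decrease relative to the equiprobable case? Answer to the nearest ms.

The RT saving is b·ΔH. Equiprobable H₀ = log₂(4) = 2.0000 bits; with the given probabilities H = 1.8722 bits.
b·(H₀ − H) = 140 × (2.0000 − 1.8722) = 17.89 ms.

18 ms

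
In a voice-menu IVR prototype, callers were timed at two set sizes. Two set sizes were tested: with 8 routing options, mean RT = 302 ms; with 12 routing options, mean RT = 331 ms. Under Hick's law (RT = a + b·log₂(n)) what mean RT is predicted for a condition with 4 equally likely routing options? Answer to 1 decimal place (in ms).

252.4 ms

Solve the two-equation system in a and b:
  b = (331 − 302) / (log₂ 12 − log₂ 8) = 29 / (3.5850 − 3) = 49.576 ms/bit
  a = 302 − 49.576 × 3 = 153.273 ms
Then RT(4) = 153.273 + 49.576 × log₂ 4 = 153.273 + 49.576 × 2 ≈ 252.424 ms.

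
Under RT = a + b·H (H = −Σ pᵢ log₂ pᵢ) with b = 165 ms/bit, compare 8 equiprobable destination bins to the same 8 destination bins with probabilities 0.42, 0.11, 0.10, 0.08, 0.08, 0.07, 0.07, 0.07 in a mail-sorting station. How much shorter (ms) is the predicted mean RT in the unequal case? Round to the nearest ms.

67 ms

Equiprobable entropy H₀ = log₂ 8 = 3.0000 bits.
Skewed entropy H = −Σ pᵢ log₂ pᵢ = 2.5968 bits.
ΔRT = b·(H₀ − H) = 165 × 0.4032 = 66.53 ms.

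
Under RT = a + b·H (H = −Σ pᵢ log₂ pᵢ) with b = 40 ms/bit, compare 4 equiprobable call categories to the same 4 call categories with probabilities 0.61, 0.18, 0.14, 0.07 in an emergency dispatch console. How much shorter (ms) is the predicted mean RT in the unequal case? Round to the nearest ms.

The RT saving is b·ΔH. Equiprobable H₀ = log₂(4) = 2.0000 bits; with the given probabilities H = 1.5460 bits.
b·(H₀ − H) = 40 × (2.0000 − 1.5460) = 18.16 ms.

18 ms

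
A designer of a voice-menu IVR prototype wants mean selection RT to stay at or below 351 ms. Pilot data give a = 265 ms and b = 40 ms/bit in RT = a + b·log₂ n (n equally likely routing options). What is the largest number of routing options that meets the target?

4

40·log₂ n ≤ 351 − 265 = 86, giving log₂ n ≤ 2.1500 and n ≤ 4.438. The largest whole number is 4.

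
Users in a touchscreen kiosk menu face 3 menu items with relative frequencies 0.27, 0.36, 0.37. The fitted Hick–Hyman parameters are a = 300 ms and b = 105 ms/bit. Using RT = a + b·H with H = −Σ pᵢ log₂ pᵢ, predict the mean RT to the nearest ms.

465 ms

H = 0.27·log₂(1/0.27) + 0.36·log₂(1/0.36) + 0.37·log₂(1/0.37) = 1.5714 bits.
RT = 300 + 105 × 1.5714 = 464.99 ms.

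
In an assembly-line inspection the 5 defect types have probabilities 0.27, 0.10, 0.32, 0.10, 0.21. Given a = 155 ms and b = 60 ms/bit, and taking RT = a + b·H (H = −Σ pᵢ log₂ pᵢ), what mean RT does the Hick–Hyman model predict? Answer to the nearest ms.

285 ms

Entropy contributions −pᵢ log₂ pᵢ: 0.5100, 0.3322, 0.5260, 0.3322, 0.4728; sum H = 2.1733 bits.
RT = a + bH = 155 + 60·2.1733 = 285.40 ms.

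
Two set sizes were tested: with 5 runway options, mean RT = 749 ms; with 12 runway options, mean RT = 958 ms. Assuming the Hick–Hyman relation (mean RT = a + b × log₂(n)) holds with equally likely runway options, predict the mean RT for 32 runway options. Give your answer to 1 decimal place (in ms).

1192.2 ms

RT is linear in log₂ n, so two points fix the line:
  b = (958 − 749) / (log₂ 12 − log₂ 5) = 209 / (3.5850 − 2.3219) = 165.475 ms/bit
  a = 749 − 165.475 × 2.3219 = 364.780 ms
Then RT(32) = 364.780 + 165.475 × log₂ 32 = 364.780 + 165.475 × 5 ≈ 1192.153 ms.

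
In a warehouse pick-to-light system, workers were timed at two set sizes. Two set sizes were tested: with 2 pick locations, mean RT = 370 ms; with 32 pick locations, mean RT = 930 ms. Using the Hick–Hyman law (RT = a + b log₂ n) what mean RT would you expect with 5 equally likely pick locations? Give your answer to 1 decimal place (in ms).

Fit slope and intercept:
  b = (930 − 370) / (log₂ 32 − log₂ 2) = 560 / (5 − 1) = 140.000 ms/bit
  a = 370 − 140.000 × 1 = 230.000 ms
Then RT(5) = 230.000 + 140.000 × log₂ 5 = 230.000 + 140.000 × 2.3219 ≈ 555.070 ms.

555.1 ms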